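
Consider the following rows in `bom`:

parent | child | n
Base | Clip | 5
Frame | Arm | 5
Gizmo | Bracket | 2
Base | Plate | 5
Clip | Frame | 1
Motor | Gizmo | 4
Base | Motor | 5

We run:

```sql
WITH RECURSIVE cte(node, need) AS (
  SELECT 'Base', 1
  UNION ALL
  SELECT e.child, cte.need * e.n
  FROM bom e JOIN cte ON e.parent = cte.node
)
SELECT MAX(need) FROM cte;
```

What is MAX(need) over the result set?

Base: (Base, need=1).
Iteration 1: components of {Base} -> Clip = 1*5 = 5, Motor = 1*5 = 5, Plate = 1*5 = 5.
Iteration 2: components of {Clip,Motor,Plate} -> Frame = 5*1 = 5, Gizmo = 5*4 = 20.
Iteration 3: components of {Frame,Gizmo} -> Arm = 5*5 = 25, Bracket = 20*2 = 40.
Iteration 4: no further components; recursion stops.
need values: 1, 5, 5, 5, 20, 5, 40, 25; the maximum is 40.

40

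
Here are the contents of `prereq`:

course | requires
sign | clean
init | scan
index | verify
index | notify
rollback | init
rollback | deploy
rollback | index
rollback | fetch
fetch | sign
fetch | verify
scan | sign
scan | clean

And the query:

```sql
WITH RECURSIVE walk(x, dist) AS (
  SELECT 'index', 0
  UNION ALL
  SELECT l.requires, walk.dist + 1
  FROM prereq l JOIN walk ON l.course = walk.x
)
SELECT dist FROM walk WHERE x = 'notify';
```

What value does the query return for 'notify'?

Base: (index, dist=0).
Iteration 1: edges from {index} -> (notify, dist=1), (verify, dist=1).
Iteration 2: no outgoing edges from {notify,verify}; recursion stops.

1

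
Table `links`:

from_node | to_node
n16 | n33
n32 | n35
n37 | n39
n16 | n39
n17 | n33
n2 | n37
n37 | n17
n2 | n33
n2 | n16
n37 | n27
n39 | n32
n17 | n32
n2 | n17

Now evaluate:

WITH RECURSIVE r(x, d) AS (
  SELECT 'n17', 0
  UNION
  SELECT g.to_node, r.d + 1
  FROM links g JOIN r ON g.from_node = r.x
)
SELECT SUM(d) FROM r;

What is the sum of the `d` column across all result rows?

4

Base: (n17, d=0).
Iteration 1: edges from {n17} -> (n32, d=1), (n33, d=1).
Iteration 2: edges from {n32,n33} -> (n35, d=2).
Iteration 3: no outgoing edges from {n35}; recursion stops.
SUM(d) = 0 + 1 + 1 + 2 = 4.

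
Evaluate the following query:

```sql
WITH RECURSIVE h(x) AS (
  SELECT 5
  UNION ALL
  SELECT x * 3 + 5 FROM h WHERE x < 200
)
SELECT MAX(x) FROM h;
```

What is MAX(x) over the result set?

Base: x=5.
Iteration 1: 5 < 200 holds -> x = 5 * 3 + 5 = 20.
Iteration 2: 20 < 200 holds -> x = 20 * 3 + 5 = 65.
Iteration 3: 65 < 200 holds -> x = 65 * 3 + 5 = 200.
Iteration 4: 200 < 200 fails; recursion stops.
x values: 5, 20, 65, 200; the maximum is 200.

200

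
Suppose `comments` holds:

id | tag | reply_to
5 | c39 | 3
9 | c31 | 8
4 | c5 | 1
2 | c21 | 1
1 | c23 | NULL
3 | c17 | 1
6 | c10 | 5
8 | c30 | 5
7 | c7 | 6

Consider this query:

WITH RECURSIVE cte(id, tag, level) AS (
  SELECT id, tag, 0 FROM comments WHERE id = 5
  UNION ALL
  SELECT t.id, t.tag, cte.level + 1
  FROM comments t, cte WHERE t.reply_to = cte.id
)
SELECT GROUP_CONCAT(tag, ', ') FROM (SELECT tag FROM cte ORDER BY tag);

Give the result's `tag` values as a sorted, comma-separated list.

c10, c30, c31, c39, c7

Base: id=5 (c39) at level 0.
Iteration 1: rows with reply_to in {5} -> c10 (id 6, level 1), c30 (id 8, level 1).
Iteration 2: rows with reply_to in {6,8} -> c7 (id 7, level 2), c31 (id 9, level 2).
Iteration 3: no rows with reply_to in {7,9}; recursion stops.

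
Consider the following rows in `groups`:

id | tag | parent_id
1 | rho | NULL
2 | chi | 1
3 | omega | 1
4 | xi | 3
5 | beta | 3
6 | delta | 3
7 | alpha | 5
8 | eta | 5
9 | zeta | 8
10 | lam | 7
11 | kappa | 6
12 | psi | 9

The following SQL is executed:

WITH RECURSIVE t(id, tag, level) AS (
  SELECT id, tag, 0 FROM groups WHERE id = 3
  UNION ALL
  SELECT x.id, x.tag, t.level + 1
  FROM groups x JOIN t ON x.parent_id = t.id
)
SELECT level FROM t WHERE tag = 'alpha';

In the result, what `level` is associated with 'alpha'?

2

Base: id=3 (omega) at level 0.
Iteration 1: rows with parent_id in {3} -> xi (id 4, level 1), beta (id 5, level 1), delta (id 6, level 1).
Iteration 2: rows with parent_id in {4,5,6} -> alpha (id 7, level 2), eta (id 8, level 2), kappa (id 11, level 2).
Iteration 3: rows with parent_id in {7,8,11} -> zeta (id 9, level 3), lam (id 10, level 3).
Iteration 4: rows with parent_id in {9,10} -> psi (id 12, level 4).
Iteration 5: no rows with parent_id in {12}; recursion stops.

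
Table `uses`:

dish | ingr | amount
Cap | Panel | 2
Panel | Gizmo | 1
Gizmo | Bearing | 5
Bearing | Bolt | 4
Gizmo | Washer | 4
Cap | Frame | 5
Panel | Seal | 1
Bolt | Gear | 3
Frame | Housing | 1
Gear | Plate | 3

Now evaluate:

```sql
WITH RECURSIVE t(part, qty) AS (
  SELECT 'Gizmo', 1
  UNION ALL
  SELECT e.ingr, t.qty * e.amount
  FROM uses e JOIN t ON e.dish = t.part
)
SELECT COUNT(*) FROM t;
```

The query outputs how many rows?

6

Base: (Gizmo, qty=1).
Iteration 1: components of {Gizmo} -> Bearing = 1*5 = 5, Washer = 1*4 = 4.
Iteration 2: components of {Bearing,Washer} -> Bolt = 5*4 = 20.
Iteration 3: components of {Bolt} -> Gear = 20*3 = 60.
Iteration 4: components of {Gear} -> Plate = 60*3 = 180.
Iteration 5: no further components; recursion stops.
Total rows emitted: 6.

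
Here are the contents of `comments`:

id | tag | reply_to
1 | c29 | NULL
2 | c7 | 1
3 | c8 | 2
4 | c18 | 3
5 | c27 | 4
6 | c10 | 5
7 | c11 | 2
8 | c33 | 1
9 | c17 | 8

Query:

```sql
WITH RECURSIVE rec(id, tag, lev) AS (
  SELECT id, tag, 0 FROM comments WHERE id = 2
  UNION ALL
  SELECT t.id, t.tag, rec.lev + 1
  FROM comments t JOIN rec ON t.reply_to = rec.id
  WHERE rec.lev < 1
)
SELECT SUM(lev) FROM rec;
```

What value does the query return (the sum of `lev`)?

2

Base: id=2 (c7) at lev 0.
Iteration 1: rows with reply_to in {2} -> c8 (id 3, lev 1), c11 (id 7, lev 1).
Iteration 2: lev < 1 fails for all current rows; recursion stops.
SUM(lev) = 0 + 1 + 1 = 2.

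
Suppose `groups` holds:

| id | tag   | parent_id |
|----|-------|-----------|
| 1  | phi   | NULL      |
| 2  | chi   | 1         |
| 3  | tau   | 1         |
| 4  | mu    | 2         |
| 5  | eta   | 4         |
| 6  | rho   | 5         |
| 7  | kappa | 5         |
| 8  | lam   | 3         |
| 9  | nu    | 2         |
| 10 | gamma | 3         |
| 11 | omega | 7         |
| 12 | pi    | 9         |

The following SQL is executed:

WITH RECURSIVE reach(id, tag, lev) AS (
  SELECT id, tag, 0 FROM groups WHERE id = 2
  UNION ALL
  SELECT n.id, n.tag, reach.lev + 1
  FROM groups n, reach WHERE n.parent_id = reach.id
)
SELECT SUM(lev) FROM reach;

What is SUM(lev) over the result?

Base: id=2 (chi) at lev 0.
Iteration 1: rows with parent_id in {2} -> mu (id 4, lev 1), nu (id 9, lev 1).
Iteration 2: rows with parent_id in {4,9} -> eta (id 5, lev 2), pi (id 12, lev 2).
Iteration 3: rows with parent_id in {5,12} -> rho (id 6, lev 3), kappa (id 7, lev 3).
Iteration 4: rows with parent_id in {6,7} -> omega (id 11, lev 4).
Iteration 5: no rows with parent_id in {11}; recursion stops.
SUM(lev) = 0 + 1 + 1 + 2 + 2 + 3 + 3 + 4 = 16.

16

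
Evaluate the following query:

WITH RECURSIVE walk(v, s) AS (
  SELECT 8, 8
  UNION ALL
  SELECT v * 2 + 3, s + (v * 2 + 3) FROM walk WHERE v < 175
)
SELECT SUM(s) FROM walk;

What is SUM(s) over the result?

1257

Base: v=8, s=8.
Iteration 1: 8 < 175 holds -> v = 8 * 2 + 3 = 19, s = 8 + 19 = 27.
Iteration 2: 19 < 175 holds -> v = 19 * 2 + 3 = 41, s = 27 + 41 = 68.
Iteration 3: 41 < 175 holds -> v = 41 * 2 + 3 = 85, s = 68 + 85 = 153.
Iteration 4: 85 < 175 holds -> v = 85 * 2 + 3 = 173, s = 153 + 173 = 326.
Iteration 5: 173 < 175 holds -> v = 173 * 2 + 3 = 349, s = 326 + 349 = 675.
Iteration 6: 349 < 175 fails; recursion stops.
SUM(s) = 8 + 27 + 68 + 153 + 326 + 675 = 1257.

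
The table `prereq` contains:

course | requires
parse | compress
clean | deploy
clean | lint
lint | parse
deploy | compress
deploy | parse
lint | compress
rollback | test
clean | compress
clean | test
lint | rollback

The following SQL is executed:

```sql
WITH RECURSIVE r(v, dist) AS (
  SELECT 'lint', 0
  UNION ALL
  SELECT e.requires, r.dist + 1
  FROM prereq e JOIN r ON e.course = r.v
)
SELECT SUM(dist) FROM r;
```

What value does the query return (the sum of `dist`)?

7

Base: (lint, dist=0).
Iteration 1: edges from {lint} -> (compress, dist=1), (parse, dist=1), (rollback, dist=1).
Iteration 2: edges from {compress,parse,rollback} -> (compress, dist=2), (test, dist=2).
Iteration 3: no outgoing edges from {compress,test}; recursion stops.
SUM(dist) = 0 + 1 + 1 + 1 + 2 + 2 = 7.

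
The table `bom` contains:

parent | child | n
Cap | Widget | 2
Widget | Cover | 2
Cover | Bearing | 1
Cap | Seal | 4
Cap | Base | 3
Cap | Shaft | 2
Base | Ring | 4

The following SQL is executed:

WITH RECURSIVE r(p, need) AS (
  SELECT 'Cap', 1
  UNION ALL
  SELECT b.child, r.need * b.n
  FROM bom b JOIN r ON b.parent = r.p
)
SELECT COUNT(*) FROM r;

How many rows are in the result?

Base: (Cap, need=1).
Iteration 1: components of {Cap} -> Base = 1*3 = 3, Seal = 1*4 = 4, Shaft = 1*2 = 2, Widget = 1*2 = 2.
Iteration 2: components of {Base,Seal,Shaft,Widget} -> Cover = 2*2 = 4, Ring = 3*4 = 12.
Iteration 3: components of {Cover,Ring} -> Bearing = 4*1 = 4.
Iteration 4: no further components; recursion stops.
Total rows emitted: 8.

8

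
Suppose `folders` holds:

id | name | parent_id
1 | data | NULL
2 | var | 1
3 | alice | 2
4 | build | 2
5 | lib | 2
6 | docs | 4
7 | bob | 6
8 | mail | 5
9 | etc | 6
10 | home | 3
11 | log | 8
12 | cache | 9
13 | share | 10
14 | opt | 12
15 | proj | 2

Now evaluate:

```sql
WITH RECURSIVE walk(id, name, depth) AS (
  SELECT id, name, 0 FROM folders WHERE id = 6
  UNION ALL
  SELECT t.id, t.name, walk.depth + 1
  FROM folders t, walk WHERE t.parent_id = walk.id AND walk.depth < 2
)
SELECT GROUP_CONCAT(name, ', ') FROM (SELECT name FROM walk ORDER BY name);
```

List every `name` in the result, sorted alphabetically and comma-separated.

Base: id=6 (docs) at depth 0.
Iteration 1: rows with parent_id in {6} -> bob (id 7, depth 1), etc (id 9, depth 1).
Iteration 2: rows with parent_id in {7,9} -> cache (id 12, depth 2).
Iteration 3: depth < 2 fails for all current rows; recursion stops.

bob, cache, docs, etc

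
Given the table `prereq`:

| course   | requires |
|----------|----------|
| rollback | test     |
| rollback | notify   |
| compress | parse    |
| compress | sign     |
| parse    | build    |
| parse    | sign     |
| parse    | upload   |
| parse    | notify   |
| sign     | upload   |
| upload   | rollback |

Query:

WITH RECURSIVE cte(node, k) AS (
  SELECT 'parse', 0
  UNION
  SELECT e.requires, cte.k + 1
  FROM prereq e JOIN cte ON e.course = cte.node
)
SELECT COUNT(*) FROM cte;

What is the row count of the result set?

12

Base: (parse, k=0).
Iteration 1: edges from {parse} -> (build, k=1), (notify, k=1), (sign, k=1), (upload, k=1).
Iteration 2: edges from {build,notify,sign,upload} -> (rollback, k=2), (upload, k=2).
Iteration 3: edges from {rollback,upload} -> (notify, k=3), (rollback, k=3), (test, k=3).
Iteration 4: edges from {notify,rollback,test} -> (notify, k=4), (test, k=4).
Iteration 5: no outgoing edges from {notify,test}; recursion stops.
Total rows emitted: 12.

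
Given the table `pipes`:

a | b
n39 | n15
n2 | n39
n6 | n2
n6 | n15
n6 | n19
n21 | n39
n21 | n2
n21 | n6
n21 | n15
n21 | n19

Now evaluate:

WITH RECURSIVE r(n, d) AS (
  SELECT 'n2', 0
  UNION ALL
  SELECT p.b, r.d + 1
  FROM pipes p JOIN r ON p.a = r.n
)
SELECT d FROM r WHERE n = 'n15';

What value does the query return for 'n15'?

Base: (n2, d=0).
Iteration 1: edges from {n2} -> (n39, d=1).
Iteration 2: edges from {n39} -> (n15, d=2).
Iteration 3: no outgoing edges from {n15}; recursion stops.

2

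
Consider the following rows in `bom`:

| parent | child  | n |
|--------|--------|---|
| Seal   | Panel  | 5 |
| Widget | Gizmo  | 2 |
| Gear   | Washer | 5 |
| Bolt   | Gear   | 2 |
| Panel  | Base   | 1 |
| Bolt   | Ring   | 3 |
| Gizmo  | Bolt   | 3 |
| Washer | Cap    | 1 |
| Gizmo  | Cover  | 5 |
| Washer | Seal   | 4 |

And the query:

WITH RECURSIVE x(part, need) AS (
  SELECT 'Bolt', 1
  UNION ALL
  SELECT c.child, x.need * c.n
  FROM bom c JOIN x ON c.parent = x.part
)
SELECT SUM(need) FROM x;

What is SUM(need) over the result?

466

Base: (Bolt, need=1).
Iteration 1: components of {Bolt} -> Gear = 1*2 = 2, Ring = 1*3 = 3.
Iteration 2: components of {Gear,Ring} -> Washer = 2*5 = 10.
Iteration 3: components of {Washer} -> Cap = 10*1 = 10, Seal = 10*4 = 40.
Iteration 4: components of {Cap,Seal} -> Panel = 40*5 = 200.
Iteration 5: components of {Panel} -> Base = 200*1 = 200.
Iteration 6: no further components; recursion stops.
SUM(need) = 1 + 2 + 3 + 10 + 40 + 10 + 200 + 200 = 466.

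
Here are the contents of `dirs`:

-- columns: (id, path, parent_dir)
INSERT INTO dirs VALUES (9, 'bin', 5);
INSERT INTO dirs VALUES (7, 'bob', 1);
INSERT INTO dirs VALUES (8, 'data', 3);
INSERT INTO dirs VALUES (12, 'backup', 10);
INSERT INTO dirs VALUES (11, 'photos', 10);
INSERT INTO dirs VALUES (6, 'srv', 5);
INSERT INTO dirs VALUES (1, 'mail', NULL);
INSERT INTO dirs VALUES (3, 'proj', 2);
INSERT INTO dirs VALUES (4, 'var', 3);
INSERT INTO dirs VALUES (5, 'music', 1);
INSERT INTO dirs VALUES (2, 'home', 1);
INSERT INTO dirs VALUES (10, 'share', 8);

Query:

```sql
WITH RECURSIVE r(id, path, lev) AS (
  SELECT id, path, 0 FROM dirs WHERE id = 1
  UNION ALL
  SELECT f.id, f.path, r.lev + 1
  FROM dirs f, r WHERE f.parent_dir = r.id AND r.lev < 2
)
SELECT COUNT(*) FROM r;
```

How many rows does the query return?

7

Base: id=1 (mail) at lev 0.
Iteration 1: rows with parent_dir in {1} -> home (id 2, lev 1), music (id 5, lev 1), bob (id 7, lev 1).
Iteration 2: rows with parent_dir in {2,5,7} -> proj (id 3, lev 2), srv (id 6, lev 2), bin (id 9, lev 2).
Iteration 3: lev < 2 fails for all current rows; recursion stops.
Total rows emitted: 7.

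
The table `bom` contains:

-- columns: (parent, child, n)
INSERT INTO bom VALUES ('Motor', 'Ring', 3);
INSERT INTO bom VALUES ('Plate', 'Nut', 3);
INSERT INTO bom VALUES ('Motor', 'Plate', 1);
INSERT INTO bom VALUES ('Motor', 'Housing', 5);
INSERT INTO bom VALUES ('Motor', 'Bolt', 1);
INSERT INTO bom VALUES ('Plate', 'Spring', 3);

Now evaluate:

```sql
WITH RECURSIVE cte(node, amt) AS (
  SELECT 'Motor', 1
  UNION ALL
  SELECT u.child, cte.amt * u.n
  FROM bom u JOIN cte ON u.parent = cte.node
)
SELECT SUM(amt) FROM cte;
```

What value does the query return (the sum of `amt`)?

Base: (Motor, amt=1).
Iteration 1: components of {Motor} -> Bolt = 1*1 = 1, Housing = 1*5 = 5, Plate = 1*1 = 1, Ring = 1*3 = 3.
Iteration 2: components of {Bolt,Housing,Plate,Ring} -> Nut = 1*3 = 3, Spring = 1*3 = 3.
Iteration 3: no further components; recursion stops.
SUM(amt) = 1 + 5 + 1 + 1 + 3 + 3 + 3 = 17.

17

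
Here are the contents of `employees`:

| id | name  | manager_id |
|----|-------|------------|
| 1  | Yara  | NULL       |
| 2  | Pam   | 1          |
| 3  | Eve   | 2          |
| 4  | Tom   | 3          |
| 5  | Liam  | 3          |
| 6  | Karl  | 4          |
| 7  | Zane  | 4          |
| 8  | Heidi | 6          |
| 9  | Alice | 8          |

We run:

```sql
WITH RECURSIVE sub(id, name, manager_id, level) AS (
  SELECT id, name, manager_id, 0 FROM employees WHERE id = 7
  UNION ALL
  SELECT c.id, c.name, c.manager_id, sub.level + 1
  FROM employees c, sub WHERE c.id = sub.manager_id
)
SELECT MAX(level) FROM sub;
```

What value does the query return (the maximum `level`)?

4

Base: id=7 (Zane), manager_id=4, level 0.
Iteration 1: join on id=4 -> Tom (id 4, manager_id=3, level 1).
Iteration 2: join on id=3 -> Eve (id 3, manager_id=2, level 2).
Iteration 3: join on id=2 -> Pam (id 2, manager_id=1, level 3).
Iteration 4: join on id=1 -> Yara (id 1, manager_id=NULL, level 4).
Iteration 5: manager_id is NULL; no match; recursion stops.
level values: 0, 1, 2, 3, 4; the maximum is 4.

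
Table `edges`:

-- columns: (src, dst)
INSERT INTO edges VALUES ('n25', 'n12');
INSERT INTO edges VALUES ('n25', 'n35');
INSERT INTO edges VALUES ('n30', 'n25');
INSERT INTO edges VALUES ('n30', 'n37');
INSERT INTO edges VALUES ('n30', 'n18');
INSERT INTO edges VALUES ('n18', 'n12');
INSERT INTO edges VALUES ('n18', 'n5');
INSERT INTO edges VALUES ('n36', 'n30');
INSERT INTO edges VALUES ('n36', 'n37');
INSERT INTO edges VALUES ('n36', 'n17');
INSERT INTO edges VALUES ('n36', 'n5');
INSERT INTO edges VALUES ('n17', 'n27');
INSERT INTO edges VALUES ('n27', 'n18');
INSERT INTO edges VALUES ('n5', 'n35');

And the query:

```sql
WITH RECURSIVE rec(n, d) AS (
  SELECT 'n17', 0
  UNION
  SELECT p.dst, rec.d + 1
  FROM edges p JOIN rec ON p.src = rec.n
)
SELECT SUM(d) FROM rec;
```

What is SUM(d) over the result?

Base: (n17, d=0).
Iteration 1: edges from {n17} -> (n27, d=1).
Iteration 2: edges from {n27} -> (n18, d=2).
Iteration 3: edges from {n18} -> (n12, d=3), (n5, d=3).
Iteration 4: edges from {n12,n5} -> (n35, d=4).
Iteration 5: no outgoing edges from {n35}; recursion stops.
SUM(d) = 0 + 1 + 2 + 3 + 3 + 4 = 13.

13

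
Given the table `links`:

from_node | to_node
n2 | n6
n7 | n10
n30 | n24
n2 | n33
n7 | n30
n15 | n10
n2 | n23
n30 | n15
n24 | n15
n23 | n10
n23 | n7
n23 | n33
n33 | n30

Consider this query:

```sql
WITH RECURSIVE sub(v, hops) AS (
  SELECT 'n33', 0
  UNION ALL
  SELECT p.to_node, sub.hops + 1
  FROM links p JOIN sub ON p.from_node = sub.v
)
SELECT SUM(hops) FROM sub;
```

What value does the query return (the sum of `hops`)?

Base: (n33, hops=0).
Iteration 1: edges from {n33} -> (n30, hops=1).
Iteration 2: edges from {n30} -> (n15, hops=2), (n24, hops=2).
Iteration 3: edges from {n15,n24} -> (n10, hops=3), (n15, hops=3).
Iteration 4: edges from {n10,n15} -> (n10, hops=4).
Iteration 5: no outgoing edges from {n10}; recursion stops.
SUM(hops) = 0 + 1 + 2 + 2 + 3 + 3 + 4 = 15.

15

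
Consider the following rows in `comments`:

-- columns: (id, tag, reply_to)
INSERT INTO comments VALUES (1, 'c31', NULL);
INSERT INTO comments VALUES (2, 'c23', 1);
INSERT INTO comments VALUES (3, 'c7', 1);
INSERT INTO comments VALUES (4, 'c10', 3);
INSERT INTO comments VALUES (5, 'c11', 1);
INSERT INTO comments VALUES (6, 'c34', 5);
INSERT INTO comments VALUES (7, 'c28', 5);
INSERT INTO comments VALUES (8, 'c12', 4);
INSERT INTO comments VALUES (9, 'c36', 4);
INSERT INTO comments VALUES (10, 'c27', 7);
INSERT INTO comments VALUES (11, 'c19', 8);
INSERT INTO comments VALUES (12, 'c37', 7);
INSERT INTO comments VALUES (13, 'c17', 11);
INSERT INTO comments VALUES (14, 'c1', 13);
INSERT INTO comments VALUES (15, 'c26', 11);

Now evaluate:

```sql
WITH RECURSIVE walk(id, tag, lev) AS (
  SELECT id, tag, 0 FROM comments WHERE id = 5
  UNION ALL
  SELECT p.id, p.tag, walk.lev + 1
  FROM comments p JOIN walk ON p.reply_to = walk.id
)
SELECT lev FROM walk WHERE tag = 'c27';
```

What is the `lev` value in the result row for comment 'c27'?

Base: id=5 (c11) at lev 0.
Iteration 1: rows with reply_to in {5} -> c34 (id 6, lev 1), c28 (id 7, lev 1).
Iteration 2: rows with reply_to in {6,7} -> c27 (id 10, lev 2), c37 (id 12, lev 2).
Iteration 3: no rows with reply_to in {10,12}; recursion stops.

2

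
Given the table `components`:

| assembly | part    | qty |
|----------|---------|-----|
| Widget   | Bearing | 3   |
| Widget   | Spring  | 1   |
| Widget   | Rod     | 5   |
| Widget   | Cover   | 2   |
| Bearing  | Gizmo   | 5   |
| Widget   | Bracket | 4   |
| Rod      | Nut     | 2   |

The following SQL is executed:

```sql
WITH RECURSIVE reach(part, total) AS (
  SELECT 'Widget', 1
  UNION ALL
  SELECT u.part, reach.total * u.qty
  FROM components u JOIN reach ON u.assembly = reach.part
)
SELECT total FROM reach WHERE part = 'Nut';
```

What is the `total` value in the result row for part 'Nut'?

10

Base: (Widget, total=1).
Iteration 1: components of {Widget} -> Bearing = 1*3 = 3, Bracket = 1*4 = 4, Cover = 1*2 = 2, Rod = 1*5 = 5, Spring = 1*1 = 1.
Iteration 2: components of {Bearing,Bracket,Cover,Rod,Spring} -> Gizmo = 3*5 = 15, Nut = 5*2 = 10.
Iteration 3: no further components; recursion stops.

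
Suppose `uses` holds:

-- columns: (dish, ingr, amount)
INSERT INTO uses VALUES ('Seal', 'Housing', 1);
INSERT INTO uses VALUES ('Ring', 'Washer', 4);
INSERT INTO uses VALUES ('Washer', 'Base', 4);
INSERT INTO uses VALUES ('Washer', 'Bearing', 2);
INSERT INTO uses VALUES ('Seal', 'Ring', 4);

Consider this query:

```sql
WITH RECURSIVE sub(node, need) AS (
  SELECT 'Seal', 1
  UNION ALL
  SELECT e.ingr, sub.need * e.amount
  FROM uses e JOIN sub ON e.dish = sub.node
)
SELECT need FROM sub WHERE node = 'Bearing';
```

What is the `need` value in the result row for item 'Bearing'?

32

Base: (Seal, need=1).
Iteration 1: components of {Seal} -> Housing = 1*1 = 1, Ring = 1*4 = 4.
Iteration 2: components of {Housing,Ring} -> Washer = 4*4 = 16.
Iteration 3: components of {Washer} -> Base = 16*4 = 64, Bearing = 16*2 = 32.
Iteration 4: no further components; recursion stops.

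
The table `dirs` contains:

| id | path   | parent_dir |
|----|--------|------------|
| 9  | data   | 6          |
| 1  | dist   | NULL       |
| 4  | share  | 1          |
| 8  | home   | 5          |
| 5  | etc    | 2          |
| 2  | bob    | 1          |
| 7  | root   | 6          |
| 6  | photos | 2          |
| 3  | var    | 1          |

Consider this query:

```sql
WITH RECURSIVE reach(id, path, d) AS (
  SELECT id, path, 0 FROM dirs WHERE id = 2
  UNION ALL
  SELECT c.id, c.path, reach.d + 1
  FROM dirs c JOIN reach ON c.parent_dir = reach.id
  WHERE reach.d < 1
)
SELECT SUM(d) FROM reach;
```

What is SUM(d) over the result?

2

Base: id=2 (bob) at d 0.
Iteration 1: rows with parent_dir in {2} -> etc (id 5, d 1), photos (id 6, d 1).
Iteration 2: d < 1 fails for all current rows; recursion stops.
SUM(d) = 0 + 1 + 1 = 2.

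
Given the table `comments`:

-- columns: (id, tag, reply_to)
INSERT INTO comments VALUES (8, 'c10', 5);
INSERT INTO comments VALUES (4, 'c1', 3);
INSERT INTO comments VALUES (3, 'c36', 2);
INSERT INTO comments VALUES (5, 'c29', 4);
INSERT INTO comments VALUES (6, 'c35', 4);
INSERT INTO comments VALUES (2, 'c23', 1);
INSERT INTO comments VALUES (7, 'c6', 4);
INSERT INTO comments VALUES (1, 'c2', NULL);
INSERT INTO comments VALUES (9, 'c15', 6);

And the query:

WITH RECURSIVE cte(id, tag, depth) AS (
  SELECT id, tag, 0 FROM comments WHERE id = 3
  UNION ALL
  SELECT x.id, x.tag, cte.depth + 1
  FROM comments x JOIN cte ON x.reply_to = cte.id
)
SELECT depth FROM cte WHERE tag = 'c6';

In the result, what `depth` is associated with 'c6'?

2

Base: id=3 (c36) at depth 0.
Iteration 1: rows with reply_to in {3} -> c1 (id 4, depth 1).
Iteration 2: rows with reply_to in {4} -> c29 (id 5, depth 2), c35 (id 6, depth 2), c6 (id 7, depth 2).
Iteration 3: rows with reply_to in {5,6,7} -> c10 (id 8, depth 3), c15 (id 9, depth 3).
Iteration 4: no rows with reply_to in {8,9}; recursion stops.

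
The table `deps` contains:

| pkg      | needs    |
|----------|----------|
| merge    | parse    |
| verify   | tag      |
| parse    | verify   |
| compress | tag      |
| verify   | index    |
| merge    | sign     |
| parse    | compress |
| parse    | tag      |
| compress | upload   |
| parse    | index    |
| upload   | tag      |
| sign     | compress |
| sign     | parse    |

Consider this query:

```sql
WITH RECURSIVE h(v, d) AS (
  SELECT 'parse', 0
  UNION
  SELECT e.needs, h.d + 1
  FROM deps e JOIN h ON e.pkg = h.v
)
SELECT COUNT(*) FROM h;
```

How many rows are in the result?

Base: (parse, d=0).
Iteration 1: edges from {parse} -> (compress, d=1), (index, d=1), (tag, d=1), (verify, d=1).
Iteration 2: edges from {compress,index,tag,verify} -> (index, d=2), (tag, d=2), (upload, d=2). [UNION drops 1 duplicate row(s)]
Iteration 3: edges from {index,tag,upload} -> (tag, d=3).
Iteration 4: no outgoing edges from {tag}; recursion stops.
Total rows emitted: 9.

9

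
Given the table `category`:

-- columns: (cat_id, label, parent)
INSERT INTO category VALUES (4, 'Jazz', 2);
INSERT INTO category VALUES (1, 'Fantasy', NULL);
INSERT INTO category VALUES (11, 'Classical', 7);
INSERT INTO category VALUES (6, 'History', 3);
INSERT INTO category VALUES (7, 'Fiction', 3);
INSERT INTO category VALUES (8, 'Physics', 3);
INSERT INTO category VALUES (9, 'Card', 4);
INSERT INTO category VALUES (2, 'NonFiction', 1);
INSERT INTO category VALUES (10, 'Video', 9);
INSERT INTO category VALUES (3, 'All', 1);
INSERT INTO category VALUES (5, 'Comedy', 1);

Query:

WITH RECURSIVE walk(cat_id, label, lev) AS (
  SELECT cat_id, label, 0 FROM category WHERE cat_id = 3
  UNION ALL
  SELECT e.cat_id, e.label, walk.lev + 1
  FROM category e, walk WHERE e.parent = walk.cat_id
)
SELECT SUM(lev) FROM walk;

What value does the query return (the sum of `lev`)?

5

Base: cat_id=3 (All) at lev 0.
Iteration 1: rows with parent in {3} -> History (id 6, lev 1), Fiction (id 7, lev 1), Physics (id 8, lev 1).
Iteration 2: rows with parent in {6,7,8} -> Classical (id 11, lev 2).
Iteration 3: no rows with parent in {11}; recursion stops.
SUM(lev) = 0 + 1 + 1 + 1 + 2 = 5.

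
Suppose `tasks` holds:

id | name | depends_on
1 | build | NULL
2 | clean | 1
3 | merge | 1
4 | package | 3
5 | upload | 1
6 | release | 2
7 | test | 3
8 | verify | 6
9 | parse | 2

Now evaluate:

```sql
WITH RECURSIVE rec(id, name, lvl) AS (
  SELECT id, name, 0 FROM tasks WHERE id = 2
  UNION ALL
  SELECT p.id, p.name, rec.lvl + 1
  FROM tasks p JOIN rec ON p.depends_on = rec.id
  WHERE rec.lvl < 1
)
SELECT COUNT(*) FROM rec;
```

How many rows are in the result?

Base: id=2 (clean) at lvl 0.
Iteration 1: rows with depends_on in {2} -> release (id 6, lvl 1), parse (id 9, lvl 1).
Iteration 2: lvl < 1 fails for all current rows; recursion stops.
Total rows emitted: 3.

3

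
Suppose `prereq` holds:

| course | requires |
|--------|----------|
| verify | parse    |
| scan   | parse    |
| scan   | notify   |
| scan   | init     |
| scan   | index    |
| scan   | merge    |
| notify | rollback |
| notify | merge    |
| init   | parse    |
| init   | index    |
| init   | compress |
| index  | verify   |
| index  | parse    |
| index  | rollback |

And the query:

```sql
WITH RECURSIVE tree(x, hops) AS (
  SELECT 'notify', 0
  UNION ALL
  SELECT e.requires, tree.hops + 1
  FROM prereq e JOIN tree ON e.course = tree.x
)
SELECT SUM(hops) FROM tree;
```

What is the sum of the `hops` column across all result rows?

Base: (notify, hops=0).
Iteration 1: edges from {notify} -> (merge, hops=1), (rollback, hops=1).
Iteration 2: no outgoing edges from {merge,rollback}; recursion stops.
SUM(hops) = 0 + 1 + 1 = 2.

2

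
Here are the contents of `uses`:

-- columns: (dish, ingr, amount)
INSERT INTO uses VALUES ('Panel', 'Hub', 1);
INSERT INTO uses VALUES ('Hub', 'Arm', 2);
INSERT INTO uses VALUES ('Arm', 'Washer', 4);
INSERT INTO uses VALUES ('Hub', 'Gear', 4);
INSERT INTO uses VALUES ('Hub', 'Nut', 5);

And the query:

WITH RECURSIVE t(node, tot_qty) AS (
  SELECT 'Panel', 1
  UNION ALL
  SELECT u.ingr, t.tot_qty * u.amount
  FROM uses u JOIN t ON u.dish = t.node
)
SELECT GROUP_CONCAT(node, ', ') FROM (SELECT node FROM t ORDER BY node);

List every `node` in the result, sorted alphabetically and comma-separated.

Base: (Panel, tot_qty=1).
Iteration 1: components of {Panel} -> Hub = 1*1 = 1.
Iteration 2: components of {Hub} -> Arm = 1*2 = 2, Gear = 1*4 = 4, Nut = 1*5 = 5.
Iteration 3: components of {Arm,Gear,Nut} -> Washer = 2*4 = 8.
Iteration 4: no further components; recursion stops.

Arm, Gear, Hub, Nut, Panel, Washer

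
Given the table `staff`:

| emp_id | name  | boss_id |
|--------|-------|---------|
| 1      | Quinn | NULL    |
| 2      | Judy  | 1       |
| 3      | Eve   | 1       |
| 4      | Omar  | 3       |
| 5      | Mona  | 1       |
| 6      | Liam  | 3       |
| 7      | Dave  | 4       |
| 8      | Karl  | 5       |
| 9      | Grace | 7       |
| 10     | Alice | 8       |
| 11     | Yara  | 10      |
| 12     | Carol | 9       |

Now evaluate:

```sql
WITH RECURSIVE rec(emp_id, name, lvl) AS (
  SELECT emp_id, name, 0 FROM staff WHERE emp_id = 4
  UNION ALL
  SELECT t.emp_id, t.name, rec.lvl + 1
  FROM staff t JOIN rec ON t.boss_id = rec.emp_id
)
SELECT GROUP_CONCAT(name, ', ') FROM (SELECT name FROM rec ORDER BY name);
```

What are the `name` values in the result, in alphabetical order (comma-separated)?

Carol, Dave, Grace, Omar

Base: emp_id=4 (Omar) at lvl 0.
Iteration 1: rows with boss_id in {4} -> Dave (id 7, lvl 1).
Iteration 2: rows with boss_id in {7} -> Grace (id 9, lvl 2).
Iteration 3: rows with boss_id in {9} -> Carol (id 12, lvl 3).
Iteration 4: no rows with boss_id in {12}; recursion stops.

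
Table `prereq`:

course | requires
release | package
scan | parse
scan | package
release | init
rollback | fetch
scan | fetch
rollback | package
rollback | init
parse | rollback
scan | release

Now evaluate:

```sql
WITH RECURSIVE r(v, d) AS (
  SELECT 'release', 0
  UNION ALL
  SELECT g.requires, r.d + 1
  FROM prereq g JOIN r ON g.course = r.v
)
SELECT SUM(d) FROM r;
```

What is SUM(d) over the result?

Base: (release, d=0).
Iteration 1: edges from {release} -> (init, d=1), (package, d=1).
Iteration 2: no outgoing edges from {init,package}; recursion stops.
SUM(d) = 0 + 1 + 1 = 2.

2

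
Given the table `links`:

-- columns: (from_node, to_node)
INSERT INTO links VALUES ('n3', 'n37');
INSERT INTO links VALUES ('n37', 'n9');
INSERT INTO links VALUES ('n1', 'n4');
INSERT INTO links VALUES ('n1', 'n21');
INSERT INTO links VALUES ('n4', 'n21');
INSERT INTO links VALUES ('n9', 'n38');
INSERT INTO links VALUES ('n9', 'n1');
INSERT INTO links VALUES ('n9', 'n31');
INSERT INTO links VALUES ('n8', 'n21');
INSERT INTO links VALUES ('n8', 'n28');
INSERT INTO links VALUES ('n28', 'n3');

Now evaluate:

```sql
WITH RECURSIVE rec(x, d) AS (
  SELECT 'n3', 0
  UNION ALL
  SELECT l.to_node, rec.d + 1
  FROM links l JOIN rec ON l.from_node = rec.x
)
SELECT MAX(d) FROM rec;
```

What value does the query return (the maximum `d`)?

5

Base: (n3, d=0).
Iteration 1: edges from {n3} -> (n37, d=1).
Iteration 2: edges from {n37} -> (n9, d=2).
Iteration 3: edges from {n9} -> (n1, d=3), (n31, d=3), (n38, d=3).
Iteration 4: edges from {n1,n31,n38} -> (n21, d=4), (n4, d=4).
Iteration 5: edges from {n21,n4} -> (n21, d=5).
Iteration 6: no outgoing edges from {n21}; recursion stops.
d values: 0, 1, 2, 3, 3, 3, 4, 4, 5; the maximum is 5.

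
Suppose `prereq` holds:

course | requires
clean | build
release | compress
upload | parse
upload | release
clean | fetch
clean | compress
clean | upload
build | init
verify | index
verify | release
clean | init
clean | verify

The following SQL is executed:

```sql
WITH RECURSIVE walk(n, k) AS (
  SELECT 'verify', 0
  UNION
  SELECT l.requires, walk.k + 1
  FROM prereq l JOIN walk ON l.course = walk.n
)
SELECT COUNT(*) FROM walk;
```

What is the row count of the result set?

Base: (verify, k=0).
Iteration 1: edges from {verify} -> (index, k=1), (release, k=1).
Iteration 2: edges from {index,release} -> (compress, k=2).
Iteration 3: no outgoing edges from {compress}; recursion stops.
Total rows emitted: 4.

4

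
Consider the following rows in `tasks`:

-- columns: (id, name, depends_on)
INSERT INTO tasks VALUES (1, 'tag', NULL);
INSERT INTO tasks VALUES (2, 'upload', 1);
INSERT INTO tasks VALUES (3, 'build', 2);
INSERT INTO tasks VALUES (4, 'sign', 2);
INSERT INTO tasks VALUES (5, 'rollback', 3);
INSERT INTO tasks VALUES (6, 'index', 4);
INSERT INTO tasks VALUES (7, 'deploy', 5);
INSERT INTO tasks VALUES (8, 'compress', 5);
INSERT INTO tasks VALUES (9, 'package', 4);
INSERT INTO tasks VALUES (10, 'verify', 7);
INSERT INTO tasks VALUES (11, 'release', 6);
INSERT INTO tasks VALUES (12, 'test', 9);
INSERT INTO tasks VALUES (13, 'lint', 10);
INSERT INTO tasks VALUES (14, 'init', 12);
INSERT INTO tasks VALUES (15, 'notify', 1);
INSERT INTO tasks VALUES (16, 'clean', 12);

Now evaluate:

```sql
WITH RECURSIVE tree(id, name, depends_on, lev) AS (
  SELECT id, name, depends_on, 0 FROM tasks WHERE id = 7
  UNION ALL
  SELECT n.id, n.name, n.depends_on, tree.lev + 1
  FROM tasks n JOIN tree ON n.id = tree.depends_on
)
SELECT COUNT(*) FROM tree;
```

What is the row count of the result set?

Base: id=7 (deploy), depends_on=5, lev 0.
Iteration 1: join on id=5 -> rollback (id 5, depends_on=3, lev 1).
Iteration 2: join on id=3 -> build (id 3, depends_on=2, lev 2).
Iteration 3: join on id=2 -> upload (id 2, depends_on=1, lev 3).
Iteration 4: join on id=1 -> tag (id 1, depends_on=NULL, lev 4).
Iteration 5: depends_on is NULL; no match; recursion stops.
Total rows emitted: 5.

5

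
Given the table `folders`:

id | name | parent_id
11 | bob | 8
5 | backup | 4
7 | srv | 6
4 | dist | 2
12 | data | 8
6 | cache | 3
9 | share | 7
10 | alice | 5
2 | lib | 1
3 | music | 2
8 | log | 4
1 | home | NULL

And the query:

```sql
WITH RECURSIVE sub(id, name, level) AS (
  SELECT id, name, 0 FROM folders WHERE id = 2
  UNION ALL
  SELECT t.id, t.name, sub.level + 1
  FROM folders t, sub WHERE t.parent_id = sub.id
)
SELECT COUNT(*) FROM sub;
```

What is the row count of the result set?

11

Base: id=2 (lib) at level 0.
Iteration 1: rows with parent_id in {2} -> music (id 3, level 1), dist (id 4, level 1).
Iteration 2: rows with parent_id in {3,4} -> backup (id 5, level 2), cache (id 6, level 2), log (id 8, level 2).
Iteration 3: rows with parent_id in {5,6,8} -> srv (id 7, level 3), alice (id 10, level 3), bob (id 11, level 3), data (id 12, level 3).
Iteration 4: rows with parent_id in {7,10,11,12} -> share (id 9, level 4).
Iteration 5: no rows with parent_id in {9}; recursion stops.
Total rows emitted: 11.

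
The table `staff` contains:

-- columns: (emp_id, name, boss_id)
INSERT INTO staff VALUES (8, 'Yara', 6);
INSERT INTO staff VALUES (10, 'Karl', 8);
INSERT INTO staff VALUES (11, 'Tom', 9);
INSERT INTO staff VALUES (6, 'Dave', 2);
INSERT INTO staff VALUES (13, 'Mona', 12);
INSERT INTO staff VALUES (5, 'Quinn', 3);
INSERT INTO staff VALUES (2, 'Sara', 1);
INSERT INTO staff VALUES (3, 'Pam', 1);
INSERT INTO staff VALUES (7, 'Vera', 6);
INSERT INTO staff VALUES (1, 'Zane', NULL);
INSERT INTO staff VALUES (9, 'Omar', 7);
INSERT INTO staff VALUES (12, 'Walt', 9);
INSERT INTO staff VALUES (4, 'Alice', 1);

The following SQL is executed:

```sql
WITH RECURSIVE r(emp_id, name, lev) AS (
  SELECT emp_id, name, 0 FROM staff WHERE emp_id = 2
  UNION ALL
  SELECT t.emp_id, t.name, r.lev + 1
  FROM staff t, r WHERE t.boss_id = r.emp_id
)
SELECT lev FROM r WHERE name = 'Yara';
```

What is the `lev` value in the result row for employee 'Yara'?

Base: emp_id=2 (Sara) at lev 0.
Iteration 1: rows with boss_id in {2} -> Dave (id 6, lev 1).
Iteration 2: rows with boss_id in {6} -> Vera (id 7, lev 2), Yara (id 8, lev 2).
Iteration 3: rows with boss_id in {7,8} -> Omar (id 9, lev 3), Karl (id 10, lev 3).
Iteration 4: rows with boss_id in {9,10} -> Tom (id 11, lev 4), Walt (id 12, lev 4).
Iteration 5: rows with boss_id in {11,12} -> Mona (id 13, lev 5).
Iteration 6: no rows with boss_id in {13}; recursion stops.

2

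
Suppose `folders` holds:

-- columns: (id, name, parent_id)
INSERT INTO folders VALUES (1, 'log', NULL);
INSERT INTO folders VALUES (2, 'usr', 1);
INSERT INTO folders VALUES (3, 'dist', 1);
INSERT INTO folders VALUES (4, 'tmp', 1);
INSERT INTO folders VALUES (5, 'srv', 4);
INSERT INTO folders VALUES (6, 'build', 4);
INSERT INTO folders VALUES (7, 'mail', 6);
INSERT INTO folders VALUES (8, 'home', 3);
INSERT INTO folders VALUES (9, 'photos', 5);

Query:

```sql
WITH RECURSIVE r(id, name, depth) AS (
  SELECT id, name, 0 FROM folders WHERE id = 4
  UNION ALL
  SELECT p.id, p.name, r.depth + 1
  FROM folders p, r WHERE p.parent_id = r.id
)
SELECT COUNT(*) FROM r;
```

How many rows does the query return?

Base: id=4 (tmp) at depth 0.
Iteration 1: rows with parent_id in {4} -> srv (id 5, depth 1), build (id 6, depth 1).
Iteration 2: rows with parent_id in {5,6} -> mail (id 7, depth 2), photos (id 9, depth 2).
Iteration 3: no rows with parent_id in {7,9}; recursion stops.
Total rows emitted: 5.

5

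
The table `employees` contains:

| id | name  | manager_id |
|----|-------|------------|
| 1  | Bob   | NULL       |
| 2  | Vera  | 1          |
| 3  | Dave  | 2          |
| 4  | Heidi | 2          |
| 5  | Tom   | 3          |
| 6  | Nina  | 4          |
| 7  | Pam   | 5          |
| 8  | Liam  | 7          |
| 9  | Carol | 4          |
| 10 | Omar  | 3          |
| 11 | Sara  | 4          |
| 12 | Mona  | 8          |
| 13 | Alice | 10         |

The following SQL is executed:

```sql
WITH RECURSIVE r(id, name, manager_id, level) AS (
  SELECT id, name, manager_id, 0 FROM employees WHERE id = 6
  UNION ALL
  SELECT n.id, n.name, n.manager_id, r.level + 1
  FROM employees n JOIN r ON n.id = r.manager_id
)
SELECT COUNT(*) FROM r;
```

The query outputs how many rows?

4

Base: id=6 (Nina), manager_id=4, level 0.
Iteration 1: join on id=4 -> Heidi (id 4, manager_id=2, level 1).
Iteration 2: join on id=2 -> Vera (id 2, manager_id=1, level 2).
Iteration 3: join on id=1 -> Bob (id 1, manager_id=NULL, level 3).
Iteration 4: manager_id is NULL; no match; recursion stops.
Total rows emitted: 4.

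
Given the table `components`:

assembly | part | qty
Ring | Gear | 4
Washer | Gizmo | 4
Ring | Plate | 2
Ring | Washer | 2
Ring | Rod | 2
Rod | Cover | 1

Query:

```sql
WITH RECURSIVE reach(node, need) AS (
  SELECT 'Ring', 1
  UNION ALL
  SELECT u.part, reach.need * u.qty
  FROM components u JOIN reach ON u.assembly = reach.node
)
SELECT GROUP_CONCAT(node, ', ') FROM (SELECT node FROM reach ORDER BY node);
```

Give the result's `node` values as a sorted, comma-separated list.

Cover, Gear, Gizmo, Plate, Ring, Rod, Washer

Base: (Ring, need=1).
Iteration 1: components of {Ring} -> Gear = 1*4 = 4, Plate = 1*2 = 2, Rod = 1*2 = 2, Washer = 1*2 = 2.
Iteration 2: components of {Gear,Plate,Rod,Washer} -> Cover = 2*1 = 2, Gizmo = 2*4 = 8.
Iteration 3: no further components; recursion stops.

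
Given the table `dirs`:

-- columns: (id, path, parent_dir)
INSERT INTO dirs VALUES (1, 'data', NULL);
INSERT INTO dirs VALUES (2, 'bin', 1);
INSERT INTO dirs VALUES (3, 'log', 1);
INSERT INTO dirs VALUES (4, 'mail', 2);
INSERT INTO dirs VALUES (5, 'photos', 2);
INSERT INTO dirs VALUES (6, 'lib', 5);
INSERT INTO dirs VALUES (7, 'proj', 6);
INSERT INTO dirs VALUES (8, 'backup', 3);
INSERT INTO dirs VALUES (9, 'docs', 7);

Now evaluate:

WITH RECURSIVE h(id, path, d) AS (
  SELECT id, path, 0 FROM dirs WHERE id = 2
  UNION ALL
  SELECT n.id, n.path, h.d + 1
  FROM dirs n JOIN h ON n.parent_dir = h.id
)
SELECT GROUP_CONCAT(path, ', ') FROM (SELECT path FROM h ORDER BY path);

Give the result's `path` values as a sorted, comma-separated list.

Base: id=2 (bin) at d 0.
Iteration 1: rows with parent_dir in {2} -> mail (id 4, d 1), photos (id 5, d 1).
Iteration 2: rows with parent_dir in {4,5} -> lib (id 6, d 2).
Iteration 3: rows with parent_dir in {6} -> proj (id 7, d 3).
Iteration 4: rows with parent_dir in {7} -> docs (id 9, d 4).
Iteration 5: no rows with parent_dir in {9}; recursion stops.

bin, docs, lib, mail, photos, proj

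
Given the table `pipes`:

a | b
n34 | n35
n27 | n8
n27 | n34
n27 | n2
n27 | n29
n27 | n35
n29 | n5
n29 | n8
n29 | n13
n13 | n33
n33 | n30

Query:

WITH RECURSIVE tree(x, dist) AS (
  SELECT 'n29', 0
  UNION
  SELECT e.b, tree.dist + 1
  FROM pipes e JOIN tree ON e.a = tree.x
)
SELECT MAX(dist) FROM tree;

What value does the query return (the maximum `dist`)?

Base: (n29, dist=0).
Iteration 1: edges from {n29} -> (n13, dist=1), (n5, dist=1), (n8, dist=1).
Iteration 2: edges from {n13,n5,n8} -> (n33, dist=2).
Iteration 3: edges from {n33} -> (n30, dist=3).
Iteration 4: no outgoing edges from {n30}; recursion stops.
dist values: 0, 1, 1, 1, 2, 3; the maximum is 3.

3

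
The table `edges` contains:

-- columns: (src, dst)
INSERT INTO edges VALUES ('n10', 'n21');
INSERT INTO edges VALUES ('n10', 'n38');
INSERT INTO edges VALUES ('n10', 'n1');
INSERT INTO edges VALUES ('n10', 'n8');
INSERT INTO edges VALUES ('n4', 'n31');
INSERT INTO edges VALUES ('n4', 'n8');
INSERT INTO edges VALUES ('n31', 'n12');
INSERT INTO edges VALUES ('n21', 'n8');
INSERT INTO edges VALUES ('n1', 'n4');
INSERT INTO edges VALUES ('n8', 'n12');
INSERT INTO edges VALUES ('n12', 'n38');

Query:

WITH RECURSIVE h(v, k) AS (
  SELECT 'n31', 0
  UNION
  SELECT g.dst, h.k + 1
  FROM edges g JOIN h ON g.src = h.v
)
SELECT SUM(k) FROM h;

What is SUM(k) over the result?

Base: (n31, k=0).
Iteration 1: edges from {n31} -> (n12, k=1).
Iteration 2: edges from {n12} -> (n38, k=2).
Iteration 3: no outgoing edges from {n38}; recursion stops.
SUM(k) = 0 + 1 + 2 = 3.

3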